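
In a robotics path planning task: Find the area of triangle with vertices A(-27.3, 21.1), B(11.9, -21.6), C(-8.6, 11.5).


Area = |x_A(y_B-y_C) + x_B(y_C-y_A) + x_C(y_A-y_B)|/2
= |903.63 + (-114.24) + (-367.22)|/2
= 422.17/2 = 211.085

211.085


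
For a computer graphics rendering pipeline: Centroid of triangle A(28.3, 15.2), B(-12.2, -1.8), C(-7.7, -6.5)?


Centroid = ((x_A+x_B+x_C)/3, (y_A+y_B+y_C)/3)
= ((28.3+(-12.2)+(-7.7))/3, (15.2+(-1.8)+(-6.5))/3)
= (2.8, 2.3)

(2.8, 2.3)


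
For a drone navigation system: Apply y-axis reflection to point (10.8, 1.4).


Reflection over y-axis: (x,y) -> (-x,y)
(10.8, 1.4) -> (-10.8, 1.4)

(-10.8, 1.4)


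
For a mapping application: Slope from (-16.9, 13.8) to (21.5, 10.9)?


slope = (y2-y1)/(x2-x1) = (10.9-13.8)/(21.5-(-16.9)) = (-2.9)/38.4 = -0.0755

-0.0755


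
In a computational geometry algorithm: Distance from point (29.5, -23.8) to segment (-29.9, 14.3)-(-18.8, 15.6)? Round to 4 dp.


Project P onto AB: t = 1 (clamped to [0,1])
Closest point on segment: (-18.8, 15.6)
Distance: 62.3318

62.3318


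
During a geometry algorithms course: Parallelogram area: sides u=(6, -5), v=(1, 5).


|u x v| = |6*5 - (-5)*1|
= |30 - (-5)| = 35

35


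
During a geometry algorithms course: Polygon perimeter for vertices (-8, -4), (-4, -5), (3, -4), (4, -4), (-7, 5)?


Sides: (-8, -4)->(-4, -5): sqrt(17) = 4.123106, (-4, -5)->(3, -4): sqrt(50) = 7.071068, (3, -4)->(4, -4): sqrt(1) = 1, (4, -4)->(-7, 5): sqrt(202) = 14.21267, (-7, 5)->(-8, -4): sqrt(82) = 9.055385
Sum = 35.462229
Perimeter = 35.4622

35.4622


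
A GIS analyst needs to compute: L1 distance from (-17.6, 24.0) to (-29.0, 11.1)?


|(-17.6)-(-29)| + |24-11.1| = 11.4 + 12.9 = 24.3

24.3


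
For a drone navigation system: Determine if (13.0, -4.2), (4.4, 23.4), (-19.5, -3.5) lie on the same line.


Cross product: (4.4-13)*((-3.5)-(-4.2)) - (23.4-(-4.2))*((-19.5)-13)
= 890.98

No, not collinear


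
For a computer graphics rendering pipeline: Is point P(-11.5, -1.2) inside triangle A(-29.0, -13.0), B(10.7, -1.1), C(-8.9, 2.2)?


Cross products: AB x AP = 260.21, BC x BP = 75.22, CA x CP = 28.82
All same sign? yes

Yes, inside


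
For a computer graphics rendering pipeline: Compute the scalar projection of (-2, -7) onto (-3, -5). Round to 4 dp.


u.v = 41, |v| = sqrt(34) = 5.831
Scalar projection = u.v / |v| = 41 / sqrt(34) = 7.0314

7.0314


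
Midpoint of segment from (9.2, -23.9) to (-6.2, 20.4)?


M = ((9.2+(-6.2))/2, ((-23.9)+20.4)/2)
= (1.5, -1.75)

(1.5, -1.75)


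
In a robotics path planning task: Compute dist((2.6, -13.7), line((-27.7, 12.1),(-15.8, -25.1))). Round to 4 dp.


|cross product| = 820.14
|line direction| = sqrt(1525.45) = 39.057
Distance = 820.14/sqrt(1525.45) = 20.9985

20.9985


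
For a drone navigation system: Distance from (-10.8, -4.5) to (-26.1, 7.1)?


dx=-15.3, dy=11.6
d^2 = (-15.3)^2 + 11.6^2 = 368.65
d = sqrt(368.65) = 19.2003

19.2003


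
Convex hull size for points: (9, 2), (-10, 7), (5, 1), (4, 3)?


Convex hull vertices (CCW): (-10, 7), (5, 1), (9, 2)
Count = 3

3


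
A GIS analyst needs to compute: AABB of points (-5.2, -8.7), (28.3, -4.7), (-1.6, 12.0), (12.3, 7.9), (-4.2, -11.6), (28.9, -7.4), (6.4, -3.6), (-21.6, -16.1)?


x range: [-21.6, 28.9]
y range: [-16.1, 12]
Bounding box: (-21.6,-16.1) to (28.9,12)

(-21.6,-16.1) to (28.9,12)


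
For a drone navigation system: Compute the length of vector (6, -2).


|u| = sqrt(6^2 + (-2)^2) = sqrt(40) = 6.3246

6.3246


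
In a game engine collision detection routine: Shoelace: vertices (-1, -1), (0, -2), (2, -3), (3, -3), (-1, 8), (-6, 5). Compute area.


Shoelace sum: ((-1)*(-2) - 0*(-1)) + (0*(-3) - 2*(-2)) + (2*(-3) - 3*(-3)) + (3*8 - (-1)*(-3)) + ((-1)*5 - (-6)*8) + ((-6)*(-1) - (-1)*5)
= 84
Area = |84|/2 = 42

42


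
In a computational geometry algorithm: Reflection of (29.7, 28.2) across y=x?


Reflection over y=x: (x,y) -> (y,x)
(29.7, 28.2) -> (28.2, 29.7)

(28.2, 29.7)


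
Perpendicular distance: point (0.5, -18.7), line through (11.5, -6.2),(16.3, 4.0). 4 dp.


|cross product| = 52.2
|line direction| = sqrt(127.08) = 11.273
Distance = 52.2/sqrt(127.08) = 4.6305

4.6305


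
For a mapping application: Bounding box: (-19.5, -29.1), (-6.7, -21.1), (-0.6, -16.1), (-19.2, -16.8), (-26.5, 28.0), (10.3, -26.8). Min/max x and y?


x range: [-26.5, 10.3]
y range: [-29.1, 28]
Bounding box: (-26.5,-29.1) to (10.3,28)

(-26.5,-29.1) to (10.3,28)


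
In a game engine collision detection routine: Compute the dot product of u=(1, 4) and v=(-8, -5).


u . v = u_x*v_x + u_y*v_y = 1*(-8) + 4*(-5)
= (-8) + (-20) = -28

-28


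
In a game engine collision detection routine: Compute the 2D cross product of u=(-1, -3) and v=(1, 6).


u x v = u_x*v_y - u_y*v_x = (-1)*6 - (-3)*1
= (-6) - (-3) = -3

-3


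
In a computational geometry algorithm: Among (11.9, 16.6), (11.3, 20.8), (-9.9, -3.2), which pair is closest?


d(P0,P1) = 4.2426, d(P0,P2) = 29.4496, d(P1,P2) = 32.0225
Closest: P0 and P1

Closest pair: (11.9, 16.6) and (11.3, 20.8), distance = 4.2426


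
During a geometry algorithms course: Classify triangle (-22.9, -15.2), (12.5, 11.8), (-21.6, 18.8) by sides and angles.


Side lengths squared: AB^2=1982.16, BC^2=1211.81, CA^2=1157.69
Sorted: [1157.69, 1211.81, 1982.16]
By sides: Scalene, By angles: Acute

Scalene, Acute


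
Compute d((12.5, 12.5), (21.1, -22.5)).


dx=8.6, dy=-35
d^2 = 8.6^2 + (-35)^2 = 1298.96
d = sqrt(1298.96) = 36.0411

36.0411


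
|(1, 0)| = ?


|u| = sqrt(1^2 + 0^2) = sqrt(1) = 1

1


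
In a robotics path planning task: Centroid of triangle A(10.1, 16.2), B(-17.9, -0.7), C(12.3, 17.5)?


Centroid = ((x_A+x_B+x_C)/3, (y_A+y_B+y_C)/3)
= ((10.1+(-17.9)+12.3)/3, (16.2+(-0.7)+17.5)/3)
= (1.5, 11)

(1.5, 11)


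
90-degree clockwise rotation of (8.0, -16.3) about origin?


90° CW: (x,y) -> (y, -x)
(8,-16.3) -> (-16.3, -8)

(-16.3, -8)


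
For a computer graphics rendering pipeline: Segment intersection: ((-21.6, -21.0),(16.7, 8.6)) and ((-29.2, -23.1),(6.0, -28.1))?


Cross products: d1=111.92, d2=1345.34, d3=144.53, d4=-1088.89
d1*d2 < 0 and d3*d4 < 0? no

No, they don't intersect


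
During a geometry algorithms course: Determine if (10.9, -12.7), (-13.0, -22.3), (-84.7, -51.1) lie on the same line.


Cross product: ((-13)-10.9)*((-51.1)-(-12.7)) - ((-22.3)-(-12.7))*((-84.7)-10.9)
= 0

Yes, collinear


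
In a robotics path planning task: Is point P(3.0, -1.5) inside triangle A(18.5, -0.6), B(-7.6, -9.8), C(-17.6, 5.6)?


Cross products: AB x AP = -119.11, BC x BP = -246.24, CA x CP = -128.59
All same sign? yes

Yes, inside


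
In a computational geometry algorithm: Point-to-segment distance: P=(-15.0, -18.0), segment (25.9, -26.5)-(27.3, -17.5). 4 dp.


Project P onto AB: t = 0.2319 (clamped to [0,1])
Closest point on segment: (26.2247, -24.4127)
Distance: 41.7205

41.7205


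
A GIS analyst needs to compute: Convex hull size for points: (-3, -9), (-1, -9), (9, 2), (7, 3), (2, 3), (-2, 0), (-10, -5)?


Convex hull vertices (CCW): (-10, -5), (-3, -9), (-1, -9), (9, 2), (7, 3), (2, 3)
Count = 6

6


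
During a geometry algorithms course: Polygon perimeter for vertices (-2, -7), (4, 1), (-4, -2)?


Sides: (-2, -7)->(4, 1): sqrt(100) = 10, (4, 1)->(-4, -2): sqrt(73) = 8.544004, (-4, -2)->(-2, -7): sqrt(29) = 5.385165
Sum = 23.929169
Perimeter = 23.9292

23.9292


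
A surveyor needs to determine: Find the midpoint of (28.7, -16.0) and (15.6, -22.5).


M = ((28.7+15.6)/2, ((-16)+(-22.5))/2)
= (22.15, -19.25)

(22.15, -19.25)


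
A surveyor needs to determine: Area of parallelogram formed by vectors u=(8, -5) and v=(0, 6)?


|u x v| = |8*6 - (-5)*0|
= |48 - 0| = 48

48


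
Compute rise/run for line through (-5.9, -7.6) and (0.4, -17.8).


slope = (y2-y1)/(x2-x1) = ((-17.8)-(-7.6))/(0.4-(-5.9)) = (-10.2)/6.3 = -1.619

-1.619


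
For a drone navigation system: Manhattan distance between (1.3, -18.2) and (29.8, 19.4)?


|1.3-29.8| + |(-18.2)-19.4| = 28.5 + 37.6 = 66.1

66.1


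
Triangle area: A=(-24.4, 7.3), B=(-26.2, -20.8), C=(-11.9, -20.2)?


Area = |x_A(y_B-y_C) + x_B(y_C-y_A) + x_C(y_A-y_B)|/2
= |14.64 + 720.5 + (-334.39)|/2
= 400.75/2 = 200.375

200.375


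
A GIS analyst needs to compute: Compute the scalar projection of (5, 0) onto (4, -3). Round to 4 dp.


u.v = 20, |v| = sqrt(25) = 5
Scalar projection = u.v / |v| = 20 / sqrt(25) = 4

4


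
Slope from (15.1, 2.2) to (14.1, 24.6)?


slope = (y2-y1)/(x2-x1) = (24.6-2.2)/(14.1-15.1) = 22.4/(-1) = -22.4

-22.4


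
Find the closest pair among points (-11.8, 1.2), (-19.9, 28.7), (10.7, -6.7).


d(P0,P1) = 28.6681, d(P0,P2) = 23.8466, d(P1,P2) = 46.7923
Closest: P0 and P2

Closest pair: (-11.8, 1.2) and (10.7, -6.7), distance = 23.8466


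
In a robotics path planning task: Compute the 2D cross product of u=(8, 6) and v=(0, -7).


u x v = u_x*v_y - u_y*v_x = 8*(-7) - 6*0
= (-56) - 0 = -56

-56


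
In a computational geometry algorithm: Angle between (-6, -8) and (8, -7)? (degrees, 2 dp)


u.v = 8, |u| = sqrt(100) = 10, |v| = sqrt(113) = 10.6301
cos(theta) = u.v/(|u||v|) = 8/sqrt(11300) = 0.075258
theta = acos(0.075258) = 85.68 degrees

85.68 degrees


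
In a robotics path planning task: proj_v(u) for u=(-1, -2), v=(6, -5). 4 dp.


u.v = 4, |v| = sqrt(61) = 7.8102
Scalar projection = u.v / |v| = 4 / sqrt(61) = 0.5121

0.5121


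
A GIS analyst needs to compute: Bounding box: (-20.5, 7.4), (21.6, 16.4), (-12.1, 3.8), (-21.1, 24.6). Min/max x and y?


x range: [-21.1, 21.6]
y range: [3.8, 24.6]
Bounding box: (-21.1,3.8) to (21.6,24.6)

(-21.1,3.8) to (21.6,24.6)


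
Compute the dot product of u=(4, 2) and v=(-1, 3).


u . v = u_x*v_x + u_y*v_y = 4*(-1) + 2*3
= (-4) + 6 = 2

2


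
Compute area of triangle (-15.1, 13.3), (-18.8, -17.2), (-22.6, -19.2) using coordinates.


Area = |x_A(y_B-y_C) + x_B(y_C-y_A) + x_C(y_A-y_B)|/2
= |(-30.2) + 611 + (-689.3)|/2
= 108.5/2 = 54.25

54.25


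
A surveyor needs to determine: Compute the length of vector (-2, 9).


|u| = sqrt((-2)^2 + 9^2) = sqrt(85) = 9.2195

9.2195


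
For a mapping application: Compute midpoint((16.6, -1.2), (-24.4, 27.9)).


M = ((16.6+(-24.4))/2, ((-1.2)+27.9)/2)
= (-3.9, 13.35)

(-3.9, 13.35)


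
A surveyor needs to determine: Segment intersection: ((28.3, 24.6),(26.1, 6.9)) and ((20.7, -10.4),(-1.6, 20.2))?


Cross products: d1=-1013.06, d2=-551.03, d3=-57.52, d4=-519.55
d1*d2 < 0 and d3*d4 < 0? no

No, they don't intersect


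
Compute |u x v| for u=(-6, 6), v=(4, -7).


|u x v| = |(-6)*(-7) - 6*4|
= |42 - 24| = 18

18


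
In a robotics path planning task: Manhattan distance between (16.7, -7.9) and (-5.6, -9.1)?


|16.7-(-5.6)| + |(-7.9)-(-9.1)| = 22.3 + 1.2 = 23.5

23.5


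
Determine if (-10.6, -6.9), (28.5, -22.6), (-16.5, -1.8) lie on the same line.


Cross product: (28.5-(-10.6))*((-1.8)-(-6.9)) - ((-22.6)-(-6.9))*((-16.5)-(-10.6))
= 106.78

No, not collinear


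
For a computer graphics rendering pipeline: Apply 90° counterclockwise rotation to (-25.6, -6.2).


90° CCW: (x,y) -> (-y, x)
(-25.6,-6.2) -> (6.2, -25.6)

(6.2, -25.6)


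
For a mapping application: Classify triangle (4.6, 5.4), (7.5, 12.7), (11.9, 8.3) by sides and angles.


Side lengths squared: AB^2=61.7, BC^2=38.72, CA^2=61.7
Sorted: [38.72, 61.7, 61.7]
By sides: Isosceles, By angles: Acute

Isosceles, Acute


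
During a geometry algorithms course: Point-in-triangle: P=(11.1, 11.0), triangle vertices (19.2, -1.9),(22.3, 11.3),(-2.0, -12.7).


Cross products: AB x AP = 146.91, BC x BP = -261.51, CA x CP = 360.96
All same sign? no

No, outside


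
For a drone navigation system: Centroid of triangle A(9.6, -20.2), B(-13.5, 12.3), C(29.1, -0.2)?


Centroid = ((x_A+x_B+x_C)/3, (y_A+y_B+y_C)/3)
= ((9.6+(-13.5)+29.1)/3, ((-20.2)+12.3+(-0.2))/3)
= (8.4, -2.7)

(8.4, -2.7)


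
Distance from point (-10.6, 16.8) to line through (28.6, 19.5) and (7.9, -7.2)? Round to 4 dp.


|cross product| = 990.75
|line direction| = sqrt(1141.38) = 33.7843
Distance = 990.75/sqrt(1141.38) = 29.3257

29.3257


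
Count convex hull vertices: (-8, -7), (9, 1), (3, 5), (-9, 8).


Convex hull vertices (CCW): (-9, 8), (-8, -7), (9, 1), (3, 5)
Count = 4

4


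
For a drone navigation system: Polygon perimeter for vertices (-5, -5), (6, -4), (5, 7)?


Sides: (-5, -5)->(6, -4): sqrt(122) = 11.045361, (6, -4)->(5, 7): sqrt(122) = 11.045361, (5, 7)->(-5, -5): sqrt(244) = 15.620499
Sum = 37.711221
Perimeter = 37.7112

37.7112


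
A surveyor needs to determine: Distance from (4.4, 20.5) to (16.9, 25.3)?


dx=12.5, dy=4.8
d^2 = 12.5^2 + 4.8^2 = 179.29
d = sqrt(179.29) = 13.3899

13.3899


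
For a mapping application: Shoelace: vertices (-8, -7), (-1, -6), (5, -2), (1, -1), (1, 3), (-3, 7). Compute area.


Shoelace sum: ((-8)*(-6) - (-1)*(-7)) + ((-1)*(-2) - 5*(-6)) + (5*(-1) - 1*(-2)) + (1*3 - 1*(-1)) + (1*7 - (-3)*3) + ((-3)*(-7) - (-8)*7)
= 167
Area = |167|/2 = 83.5

83.5


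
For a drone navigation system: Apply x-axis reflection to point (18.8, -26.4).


Reflection over x-axis: (x,y) -> (x,-y)
(18.8, -26.4) -> (18.8, 26.4)

(18.8, 26.4)


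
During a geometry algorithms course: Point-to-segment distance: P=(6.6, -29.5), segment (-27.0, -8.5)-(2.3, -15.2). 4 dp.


Project P onto AB: t = 1 (clamped to [0,1])
Closest point on segment: (2.3, -15.2)
Distance: 14.9325

14.9325


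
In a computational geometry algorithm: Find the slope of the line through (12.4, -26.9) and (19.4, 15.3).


slope = (y2-y1)/(x2-x1) = (15.3-(-26.9))/(19.4-12.4) = 42.2/7 = 6.0286

6.0286


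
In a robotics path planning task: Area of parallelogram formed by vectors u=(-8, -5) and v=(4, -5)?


|u x v| = |(-8)*(-5) - (-5)*4|
= |40 - (-20)| = 60

60


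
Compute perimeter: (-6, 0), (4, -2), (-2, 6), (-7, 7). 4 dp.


Sides: (-6, 0)->(4, -2): sqrt(104) = 10.198039, (4, -2)->(-2, 6): sqrt(100) = 10, (-2, 6)->(-7, 7): sqrt(26) = 5.09902, (-7, 7)->(-6, 0): sqrt(50) = 7.071068
Sum = 32.368127
Perimeter = 32.3681

32.3681


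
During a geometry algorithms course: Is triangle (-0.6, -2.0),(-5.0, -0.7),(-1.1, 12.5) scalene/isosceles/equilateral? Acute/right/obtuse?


Side lengths squared: AB^2=21.05, BC^2=189.45, CA^2=210.5
Sorted: [21.05, 189.45, 210.5]
By sides: Scalene, By angles: Right

Scalene, Right


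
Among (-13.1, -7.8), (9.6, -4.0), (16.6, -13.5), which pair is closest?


d(P0,P1) = 23.0159, d(P0,P2) = 30.242, d(P1,P2) = 11.8004
Closest: P1 and P2

Closest pair: (9.6, -4.0) and (16.6, -13.5), distance = 11.8004


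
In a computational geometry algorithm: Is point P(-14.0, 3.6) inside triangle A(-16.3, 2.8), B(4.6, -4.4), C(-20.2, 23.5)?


Cross products: AB x AP = 33.28, BC x BP = 320.54, CA x CP = 50.73
All same sign? yes

Yes, inside


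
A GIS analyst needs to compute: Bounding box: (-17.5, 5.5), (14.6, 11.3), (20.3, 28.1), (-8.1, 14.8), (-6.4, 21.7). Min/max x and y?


x range: [-17.5, 20.3]
y range: [5.5, 28.1]
Bounding box: (-17.5,5.5) to (20.3,28.1)

(-17.5,5.5) to (20.3,28.1)


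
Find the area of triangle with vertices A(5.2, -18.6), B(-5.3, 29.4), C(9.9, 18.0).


Area = |x_A(y_B-y_C) + x_B(y_C-y_A) + x_C(y_A-y_B)|/2
= |59.28 + (-193.98) + (-475.2)|/2
= 609.9/2 = 304.95

304.95


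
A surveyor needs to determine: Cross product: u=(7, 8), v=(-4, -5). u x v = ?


u x v = u_x*v_y - u_y*v_x = 7*(-5) - 8*(-4)
= (-35) - (-32) = -3

-3


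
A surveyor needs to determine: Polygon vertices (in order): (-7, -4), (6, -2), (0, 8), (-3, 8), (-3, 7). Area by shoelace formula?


Shoelace sum: ((-7)*(-2) - 6*(-4)) + (6*8 - 0*(-2)) + (0*8 - (-3)*8) + ((-3)*7 - (-3)*8) + ((-3)*(-4) - (-7)*7)
= 174
Area = |174|/2 = 87

87


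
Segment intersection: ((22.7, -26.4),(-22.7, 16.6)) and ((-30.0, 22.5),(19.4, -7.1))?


Cross products: d1=-855.74, d2=-75.38, d3=46.04, d4=-734.32
d1*d2 < 0 and d3*d4 < 0? no

No, they don't intersect


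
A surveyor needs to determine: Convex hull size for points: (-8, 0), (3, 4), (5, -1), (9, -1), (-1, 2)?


Convex hull vertices (CCW): (-8, 0), (5, -1), (9, -1), (3, 4)
Count = 4

4


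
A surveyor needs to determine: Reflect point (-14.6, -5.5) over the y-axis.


Reflection over y-axis: (x,y) -> (-x,y)
(-14.6, -5.5) -> (14.6, -5.5)

(14.6, -5.5)


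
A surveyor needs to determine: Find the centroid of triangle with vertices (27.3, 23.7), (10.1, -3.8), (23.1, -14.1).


Centroid = ((x_A+x_B+x_C)/3, (y_A+y_B+y_C)/3)
= ((27.3+10.1+23.1)/3, (23.7+(-3.8)+(-14.1))/3)
= (20.1667, 1.9333)

(20.1667, 1.9333)


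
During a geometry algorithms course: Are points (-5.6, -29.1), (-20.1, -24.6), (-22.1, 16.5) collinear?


Cross product: ((-20.1)-(-5.6))*(16.5-(-29.1)) - ((-24.6)-(-29.1))*((-22.1)-(-5.6))
= -586.95

No, not collinear


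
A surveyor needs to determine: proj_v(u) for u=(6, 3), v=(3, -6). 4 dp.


u.v = 0, |v| = sqrt(45) = 6.7082
Scalar projection = u.v / |v| = 0 / sqrt(45) = 0

0


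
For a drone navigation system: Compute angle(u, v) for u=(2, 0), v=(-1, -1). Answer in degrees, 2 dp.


u.v = -2, |u| = sqrt(4) = 2, |v| = sqrt(2) = 1.4142
cos(theta) = u.v/(|u||v|) = -2/sqrt(8) = -0.707107
theta = acos(-0.707107) = 135 degrees

135 degrees


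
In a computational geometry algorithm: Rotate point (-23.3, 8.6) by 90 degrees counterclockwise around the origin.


90° CCW: (x,y) -> (-y, x)
(-23.3,8.6) -> (-8.6, -23.3)

(-8.6, -23.3)


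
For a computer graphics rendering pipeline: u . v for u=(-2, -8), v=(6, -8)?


u . v = u_x*v_x + u_y*v_y = (-2)*6 + (-8)*(-8)
= (-12) + 64 = 52

52


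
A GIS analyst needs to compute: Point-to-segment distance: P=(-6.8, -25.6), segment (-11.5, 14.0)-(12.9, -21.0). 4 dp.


Project P onto AB: t = 0.8244 (clamped to [0,1])
Closest point on segment: (8.615, -14.8535)
Distance: 18.7912

18.7912


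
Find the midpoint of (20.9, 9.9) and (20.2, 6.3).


M = ((20.9+20.2)/2, (9.9+6.3)/2)
= (20.55, 8.1)

(20.55, 8.1)


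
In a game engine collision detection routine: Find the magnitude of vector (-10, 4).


|u| = sqrt((-10)^2 + 4^2) = sqrt(116) = 10.7703

10.7703


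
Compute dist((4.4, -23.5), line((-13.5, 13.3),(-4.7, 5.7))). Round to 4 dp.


|cross product| = 187.8
|line direction| = sqrt(135.2) = 11.6276
Distance = 187.8/sqrt(135.2) = 16.1513

16.1513


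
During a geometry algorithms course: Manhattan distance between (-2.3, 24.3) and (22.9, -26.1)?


|(-2.3)-22.9| + |24.3-(-26.1)| = 25.2 + 50.4 = 75.6

75.6


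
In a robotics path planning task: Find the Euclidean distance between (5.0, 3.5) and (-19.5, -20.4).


dx=-24.5, dy=-23.9
d^2 = (-24.5)^2 + (-23.9)^2 = 1171.46
d = sqrt(1171.46) = 34.2266

34.2266


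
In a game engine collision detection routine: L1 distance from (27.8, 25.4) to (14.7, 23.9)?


|27.8-14.7| + |25.4-23.9| = 13.1 + 1.5 = 14.6

14.6


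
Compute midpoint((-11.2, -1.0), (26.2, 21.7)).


M = (((-11.2)+26.2)/2, ((-1)+21.7)/2)
= (7.5, 10.35)

(7.5, 10.35)


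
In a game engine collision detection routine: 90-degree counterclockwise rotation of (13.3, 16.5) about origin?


90° CCW: (x,y) -> (-y, x)
(13.3,16.5) -> (-16.5, 13.3)

(-16.5, 13.3)


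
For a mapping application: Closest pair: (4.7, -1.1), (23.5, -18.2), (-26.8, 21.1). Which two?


d(P0,P1) = 25.4136, d(P0,P2) = 38.5369, d(P1,P2) = 63.8324
Closest: P0 and P1

Closest pair: (4.7, -1.1) and (23.5, -18.2), distance = 25.4136


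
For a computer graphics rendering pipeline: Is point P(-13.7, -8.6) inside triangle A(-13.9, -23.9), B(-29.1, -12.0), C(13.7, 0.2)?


Cross products: AB x AP = -234.94, BC x BP = -42.36, CA x CP = -417.46
All same sign? yes

Yes, inside


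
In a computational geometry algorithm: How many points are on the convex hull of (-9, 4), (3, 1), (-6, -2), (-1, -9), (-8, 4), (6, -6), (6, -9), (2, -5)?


Convex hull vertices (CCW): (-9, 4), (-6, -2), (-1, -9), (6, -9), (6, -6), (3, 1), (-8, 4)
Count = 7

7


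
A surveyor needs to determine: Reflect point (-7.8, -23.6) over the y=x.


Reflection over y=x: (x,y) -> (y,x)
(-7.8, -23.6) -> (-23.6, -7.8)

(-23.6, -7.8)


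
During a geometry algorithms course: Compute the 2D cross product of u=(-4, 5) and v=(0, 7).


u x v = u_x*v_y - u_y*v_x = (-4)*7 - 5*0
= (-28) - 0 = -28

-28


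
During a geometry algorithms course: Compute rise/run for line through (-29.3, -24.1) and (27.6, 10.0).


slope = (y2-y1)/(x2-x1) = (10-(-24.1))/(27.6-(-29.3)) = 34.1/56.9 = 0.5993

0.5993


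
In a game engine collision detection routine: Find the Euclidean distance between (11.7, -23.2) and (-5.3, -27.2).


dx=-17, dy=-4
d^2 = (-17)^2 + (-4)^2 = 305
d = sqrt(305) = 17.4642

17.4642


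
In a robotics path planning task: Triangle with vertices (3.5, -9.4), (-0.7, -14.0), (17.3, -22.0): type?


Side lengths squared: AB^2=38.8, BC^2=388, CA^2=349.2
Sorted: [38.8, 349.2, 388]
By sides: Scalene, By angles: Right

Scalene, Right


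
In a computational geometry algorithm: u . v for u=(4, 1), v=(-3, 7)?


u . v = u_x*v_x + u_y*v_y = 4*(-3) + 1*7
= (-12) + 7 = -5

-5


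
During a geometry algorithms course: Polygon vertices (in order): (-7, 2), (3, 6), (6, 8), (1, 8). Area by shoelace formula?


Shoelace sum: ((-7)*6 - 3*2) + (3*8 - 6*6) + (6*8 - 1*8) + (1*2 - (-7)*8)
= 38
Area = |38|/2 = 19

19


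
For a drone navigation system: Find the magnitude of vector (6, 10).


|u| = sqrt(6^2 + 10^2) = sqrt(136) = 11.6619

11.6619


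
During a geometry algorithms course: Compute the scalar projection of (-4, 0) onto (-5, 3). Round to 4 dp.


u.v = 20, |v| = sqrt(34) = 5.831
Scalar projection = u.v / |v| = 20 / sqrt(34) = 3.43

3.43


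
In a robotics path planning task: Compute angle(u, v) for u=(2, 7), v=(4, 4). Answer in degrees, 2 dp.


u.v = 36, |u| = sqrt(53) = 7.2801, |v| = sqrt(32) = 5.6569
cos(theta) = u.v/(|u||v|) = 36/sqrt(1696) = 0.874157
theta = acos(0.874157) = 29.05 degrees

29.05 degrees


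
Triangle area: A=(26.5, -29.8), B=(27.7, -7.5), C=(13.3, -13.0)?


Area = |x_A(y_B-y_C) + x_B(y_C-y_A) + x_C(y_A-y_B)|/2
= |145.75 + 465.36 + (-296.59)|/2
= 314.52/2 = 157.26

157.26


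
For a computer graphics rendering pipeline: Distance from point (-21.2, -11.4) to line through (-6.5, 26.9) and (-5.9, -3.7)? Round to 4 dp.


|cross product| = 472.8
|line direction| = sqrt(936.72) = 30.6059
Distance = 472.8/sqrt(936.72) = 15.448

15.448


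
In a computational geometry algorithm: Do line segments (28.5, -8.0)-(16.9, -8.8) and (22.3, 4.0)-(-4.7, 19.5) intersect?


Cross products: d1=227.9, d2=429.3, d3=-144.16, d4=-345.56
d1*d2 < 0 and d3*d4 < 0? no

No, they don't intersect


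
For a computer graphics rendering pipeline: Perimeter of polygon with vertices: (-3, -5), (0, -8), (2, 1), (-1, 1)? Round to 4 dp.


Sides: (-3, -5)->(0, -8): sqrt(18) = 4.242641, (0, -8)->(2, 1): sqrt(85) = 9.219544, (2, 1)->(-1, 1): sqrt(9) = 3, (-1, 1)->(-3, -5): sqrt(40) = 6.324555
Sum = 22.78674
Perimeter = 22.7867

22.7867


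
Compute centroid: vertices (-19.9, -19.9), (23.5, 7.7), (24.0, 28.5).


Centroid = ((x_A+x_B+x_C)/3, (y_A+y_B+y_C)/3)
= (((-19.9)+23.5+24)/3, ((-19.9)+7.7+28.5)/3)
= (9.2, 5.4333)

(9.2, 5.4333)


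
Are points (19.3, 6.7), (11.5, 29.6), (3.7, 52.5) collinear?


Cross product: (11.5-19.3)*(52.5-6.7) - (29.6-6.7)*(3.7-19.3)
= 0

Yes, collinear


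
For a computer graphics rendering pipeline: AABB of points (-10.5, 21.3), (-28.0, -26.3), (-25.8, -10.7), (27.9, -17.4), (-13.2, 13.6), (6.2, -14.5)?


x range: [-28, 27.9]
y range: [-26.3, 21.3]
Bounding box: (-28,-26.3) to (27.9,21.3)

(-28,-26.3) to (27.9,21.3)


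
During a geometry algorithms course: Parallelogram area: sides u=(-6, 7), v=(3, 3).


|u x v| = |(-6)*3 - 7*3|
= |(-18) - 21| = 39

39


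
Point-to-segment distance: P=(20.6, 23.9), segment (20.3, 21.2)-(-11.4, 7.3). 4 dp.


Project P onto AB: t = 0 (clamped to [0,1])
Closest point on segment: (20.3, 21.2)
Distance: 2.7166

2.7166


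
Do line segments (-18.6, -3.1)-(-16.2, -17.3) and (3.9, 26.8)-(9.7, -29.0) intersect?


Cross products: d1=-1428.92, d2=-1377.36, d3=391.26, d4=339.7
d1*d2 < 0 and d3*d4 < 0? no

No, they don't intersect


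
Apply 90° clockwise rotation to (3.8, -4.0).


90° CW: (x,y) -> (y, -x)
(3.8,-4) -> (-4, -3.8)

(-4, -3.8)


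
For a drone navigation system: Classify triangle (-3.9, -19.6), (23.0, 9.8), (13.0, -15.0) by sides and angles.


Side lengths squared: AB^2=1587.97, BC^2=715.04, CA^2=306.77
Sorted: [306.77, 715.04, 1587.97]
By sides: Scalene, By angles: Obtuse

Scalene, Obtuse


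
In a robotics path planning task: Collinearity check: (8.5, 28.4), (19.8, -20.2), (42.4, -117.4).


Cross product: (19.8-8.5)*((-117.4)-28.4) - ((-20.2)-28.4)*(42.4-8.5)
= 0

Yes, collinear


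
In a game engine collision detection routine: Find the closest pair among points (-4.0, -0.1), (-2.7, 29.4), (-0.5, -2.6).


d(P0,P1) = 29.5286, d(P0,P2) = 4.3012, d(P1,P2) = 32.0755
Closest: P0 and P2

Closest pair: (-4.0, -0.1) and (-0.5, -2.6), distance = 4.3012


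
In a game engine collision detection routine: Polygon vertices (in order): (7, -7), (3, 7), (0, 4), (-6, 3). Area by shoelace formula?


Shoelace sum: (7*7 - 3*(-7)) + (3*4 - 0*7) + (0*3 - (-6)*4) + ((-6)*(-7) - 7*3)
= 127
Area = |127|/2 = 63.5

63.5


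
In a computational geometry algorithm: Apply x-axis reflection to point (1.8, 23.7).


Reflection over x-axis: (x,y) -> (x,-y)
(1.8, 23.7) -> (1.8, -23.7)

(1.8, -23.7)


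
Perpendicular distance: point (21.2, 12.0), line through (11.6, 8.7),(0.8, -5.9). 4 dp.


|cross product| = 104.52
|line direction| = sqrt(329.8) = 18.1604
Distance = 104.52/sqrt(329.8) = 5.7554

5.7554


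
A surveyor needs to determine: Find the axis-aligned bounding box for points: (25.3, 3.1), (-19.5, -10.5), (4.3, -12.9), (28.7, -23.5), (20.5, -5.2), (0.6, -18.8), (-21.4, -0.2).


x range: [-21.4, 28.7]
y range: [-23.5, 3.1]
Bounding box: (-21.4,-23.5) to (28.7,3.1)

(-21.4,-23.5) to (28.7,3.1)


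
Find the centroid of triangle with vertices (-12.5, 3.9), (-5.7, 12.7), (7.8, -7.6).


Centroid = ((x_A+x_B+x_C)/3, (y_A+y_B+y_C)/3)
= (((-12.5)+(-5.7)+7.8)/3, (3.9+12.7+(-7.6))/3)
= (-3.4667, 3)

(-3.4667, 3)


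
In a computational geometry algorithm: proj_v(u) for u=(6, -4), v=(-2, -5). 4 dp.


u.v = 8, |v| = sqrt(29) = 5.3852
Scalar projection = u.v / |v| = 8 / sqrt(29) = 1.4856

1.4856


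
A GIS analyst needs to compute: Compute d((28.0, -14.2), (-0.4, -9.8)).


dx=-28.4, dy=4.4
d^2 = (-28.4)^2 + 4.4^2 = 825.92
d = sqrt(825.92) = 28.7388

28.7388


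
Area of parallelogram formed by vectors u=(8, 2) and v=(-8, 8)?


|u x v| = |8*8 - 2*(-8)|
= |64 - (-16)| = 80

80


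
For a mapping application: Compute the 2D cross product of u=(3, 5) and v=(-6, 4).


u x v = u_x*v_y - u_y*v_x = 3*4 - 5*(-6)
= 12 - (-30) = 42

42


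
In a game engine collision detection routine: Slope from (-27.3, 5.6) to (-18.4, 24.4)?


slope = (y2-y1)/(x2-x1) = (24.4-5.6)/((-18.4)-(-27.3)) = 18.8/8.9 = 2.1124

2.1124


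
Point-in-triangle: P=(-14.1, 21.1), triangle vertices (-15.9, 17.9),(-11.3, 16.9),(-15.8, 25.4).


Cross products: AB x AP = 16.52, BC x BP = 4.9, CA x CP = 13.18
All same sign? yes

Yes, inside


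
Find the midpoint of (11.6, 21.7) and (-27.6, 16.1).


M = ((11.6+(-27.6))/2, (21.7+16.1)/2)
= (-8, 18.9)

(-8, 18.9)


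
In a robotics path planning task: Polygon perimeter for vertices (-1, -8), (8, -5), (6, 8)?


Sides: (-1, -8)->(8, -5): sqrt(90) = 9.486833, (8, -5)->(6, 8): sqrt(173) = 13.152946, (6, 8)->(-1, -8): sqrt(305) = 17.464249
Sum = 40.104028
Perimeter = 40.104

40.104


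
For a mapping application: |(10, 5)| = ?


|u| = sqrt(10^2 + 5^2) = sqrt(125) = 11.1803

11.1803


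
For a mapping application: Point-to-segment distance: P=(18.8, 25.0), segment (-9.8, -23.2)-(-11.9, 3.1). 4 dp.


Project P onto AB: t = 1 (clamped to [0,1])
Closest point on segment: (-11.9, 3.1)
Distance: 37.7107

37.7107


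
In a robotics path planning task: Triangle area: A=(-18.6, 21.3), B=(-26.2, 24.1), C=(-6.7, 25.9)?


Area = |x_A(y_B-y_C) + x_B(y_C-y_A) + x_C(y_A-y_B)|/2
= |33.48 + (-120.52) + 18.76|/2
= 68.28/2 = 34.14

34.14


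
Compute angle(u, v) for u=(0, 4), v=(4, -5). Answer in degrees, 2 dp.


u.v = -20, |u| = sqrt(16) = 4, |v| = sqrt(41) = 6.4031
cos(theta) = u.v/(|u||v|) = -20/sqrt(656) = -0.780869
theta = acos(-0.780869) = 141.34 degrees

141.34 degrees


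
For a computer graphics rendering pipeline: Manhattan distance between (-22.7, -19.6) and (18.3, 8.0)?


|(-22.7)-18.3| + |(-19.6)-8| = 41 + 27.6 = 68.6

68.6


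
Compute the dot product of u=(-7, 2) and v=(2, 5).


u . v = u_x*v_x + u_y*v_y = (-7)*2 + 2*5
= (-14) + 10 = -4

-4


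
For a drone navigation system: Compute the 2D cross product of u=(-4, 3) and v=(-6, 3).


u x v = u_x*v_y - u_y*v_x = (-4)*3 - 3*(-6)
= (-12) - (-18) = 6

6


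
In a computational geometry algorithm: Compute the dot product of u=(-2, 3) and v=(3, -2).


u . v = u_x*v_x + u_y*v_y = (-2)*3 + 3*(-2)
= (-6) + (-6) = -12

-12


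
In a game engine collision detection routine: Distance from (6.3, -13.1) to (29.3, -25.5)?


dx=23, dy=-12.4
d^2 = 23^2 + (-12.4)^2 = 682.76
d = sqrt(682.76) = 26.1297

26.1297


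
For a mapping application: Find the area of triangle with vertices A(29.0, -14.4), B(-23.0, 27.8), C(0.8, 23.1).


Area = |x_A(y_B-y_C) + x_B(y_C-y_A) + x_C(y_A-y_B)|/2
= |136.3 + (-862.5) + (-33.76)|/2
= 759.96/2 = 379.98

379.98


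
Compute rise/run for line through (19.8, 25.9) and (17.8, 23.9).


slope = (y2-y1)/(x2-x1) = (23.9-25.9)/(17.8-19.8) = (-2)/(-2) = 1

1


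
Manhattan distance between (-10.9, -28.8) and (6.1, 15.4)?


|(-10.9)-6.1| + |(-28.8)-15.4| = 17 + 44.2 = 61.2

61.2


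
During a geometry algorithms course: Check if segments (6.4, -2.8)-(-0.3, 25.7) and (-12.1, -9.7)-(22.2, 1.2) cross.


Cross products: d1=35.02, d2=1085.6, d3=573.48, d4=-477.1
d1*d2 < 0 and d3*d4 < 0? no

No, they don't intersect


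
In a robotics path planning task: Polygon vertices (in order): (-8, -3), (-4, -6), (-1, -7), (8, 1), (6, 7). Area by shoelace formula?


Shoelace sum: ((-8)*(-6) - (-4)*(-3)) + ((-4)*(-7) - (-1)*(-6)) + ((-1)*1 - 8*(-7)) + (8*7 - 6*1) + (6*(-3) - (-8)*7)
= 201
Area = |201|/2 = 100.5

100.5


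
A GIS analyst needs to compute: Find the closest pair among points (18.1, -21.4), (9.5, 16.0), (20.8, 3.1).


d(P0,P1) = 38.376, d(P0,P2) = 24.6483, d(P1,P2) = 17.1493
Closest: P1 and P2

Closest pair: (9.5, 16.0) and (20.8, 3.1), distance = 17.1493


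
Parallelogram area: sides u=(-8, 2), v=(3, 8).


|u x v| = |(-8)*8 - 2*3|
= |(-64) - 6| = 70

70


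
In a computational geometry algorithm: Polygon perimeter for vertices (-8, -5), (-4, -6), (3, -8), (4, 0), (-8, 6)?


Sides: (-8, -5)->(-4, -6): sqrt(17) = 4.123106, (-4, -6)->(3, -8): sqrt(53) = 7.28011, (3, -8)->(4, 0): sqrt(65) = 8.062258, (4, 0)->(-8, 6): sqrt(180) = 13.416408, (-8, 6)->(-8, -5): sqrt(121) = 11
Sum = 43.881882
Perimeter = 43.8819

43.8819


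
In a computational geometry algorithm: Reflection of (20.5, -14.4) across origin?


Reflection over origin: (x,y) -> (-x,-y)
(20.5, -14.4) -> (-20.5, 14.4)

(-20.5, 14.4)


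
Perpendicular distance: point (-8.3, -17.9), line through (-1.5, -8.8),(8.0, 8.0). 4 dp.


|cross product| = 27.79
|line direction| = sqrt(372.49) = 19.3
Distance = 27.79/sqrt(372.49) = 1.4399

1.4399


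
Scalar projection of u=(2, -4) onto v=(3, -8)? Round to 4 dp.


u.v = 38, |v| = sqrt(73) = 8.544
Scalar projection = u.v / |v| = 38 / sqrt(73) = 4.4476

4.4476


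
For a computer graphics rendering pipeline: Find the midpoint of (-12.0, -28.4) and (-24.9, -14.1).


M = (((-12)+(-24.9))/2, ((-28.4)+(-14.1))/2)
= (-18.45, -21.25)

(-18.45, -21.25)


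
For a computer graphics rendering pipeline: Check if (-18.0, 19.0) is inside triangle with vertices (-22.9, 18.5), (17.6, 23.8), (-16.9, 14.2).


Cross products: AB x AP = -5.72, BC x BP = -176.16, CA x CP = -24.07
All same sign? yes

Yes, inside


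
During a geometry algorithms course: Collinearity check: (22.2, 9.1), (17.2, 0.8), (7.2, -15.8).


Cross product: (17.2-22.2)*((-15.8)-9.1) - (0.8-9.1)*(7.2-22.2)
= 0

Yes, collinear


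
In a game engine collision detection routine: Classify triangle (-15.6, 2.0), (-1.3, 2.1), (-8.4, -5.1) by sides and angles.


Side lengths squared: AB^2=204.5, BC^2=102.25, CA^2=102.25
Sorted: [102.25, 102.25, 204.5]
By sides: Isosceles, By angles: Right

Isosceles, Right


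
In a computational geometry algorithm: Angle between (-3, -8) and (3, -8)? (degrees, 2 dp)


u.v = 55, |u| = sqrt(73) = 8.544, |v| = sqrt(73) = 8.544
cos(theta) = u.v/(|u||v|) = 55/sqrt(5329) = 0.753425
theta = acos(0.753425) = 41.11 degrees

41.11 degrees


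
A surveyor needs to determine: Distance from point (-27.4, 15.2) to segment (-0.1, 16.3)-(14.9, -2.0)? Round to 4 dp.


Project P onto AB: t = 0 (clamped to [0,1])
Closest point on segment: (-0.1, 16.3)
Distance: 27.3222

27.3222


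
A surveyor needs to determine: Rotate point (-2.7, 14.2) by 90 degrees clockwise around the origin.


90° CW: (x,y) -> (y, -x)
(-2.7,14.2) -> (14.2, 2.7)

(14.2, 2.7)


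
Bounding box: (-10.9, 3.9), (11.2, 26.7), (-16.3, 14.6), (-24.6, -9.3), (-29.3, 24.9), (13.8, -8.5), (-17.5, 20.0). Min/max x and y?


x range: [-29.3, 13.8]
y range: [-9.3, 26.7]
Bounding box: (-29.3,-9.3) to (13.8,26.7)

(-29.3,-9.3) to (13.8,26.7)


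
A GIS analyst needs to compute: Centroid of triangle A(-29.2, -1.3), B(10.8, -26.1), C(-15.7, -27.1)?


Centroid = ((x_A+x_B+x_C)/3, (y_A+y_B+y_C)/3)
= (((-29.2)+10.8+(-15.7))/3, ((-1.3)+(-26.1)+(-27.1))/3)
= (-11.3667, -18.1667)

(-11.3667, -18.1667)


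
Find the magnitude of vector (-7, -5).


|u| = sqrt((-7)^2 + (-5)^2) = sqrt(74) = 8.6023

8.6023


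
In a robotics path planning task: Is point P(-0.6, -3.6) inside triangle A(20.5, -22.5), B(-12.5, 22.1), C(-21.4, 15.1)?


Cross products: AB x AP = 317.36, BC x BP = 312.03, CA x CP = -1.45
All same sign? no

No, outside


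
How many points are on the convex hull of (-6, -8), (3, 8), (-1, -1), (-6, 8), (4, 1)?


Convex hull vertices (CCW): (-6, -8), (4, 1), (3, 8), (-6, 8)
Count = 4

4


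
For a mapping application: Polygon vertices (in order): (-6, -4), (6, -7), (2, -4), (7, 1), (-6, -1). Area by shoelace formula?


Shoelace sum: ((-6)*(-7) - 6*(-4)) + (6*(-4) - 2*(-7)) + (2*1 - 7*(-4)) + (7*(-1) - (-6)*1) + ((-6)*(-4) - (-6)*(-1))
= 103
Area = |103|/2 = 51.5

51.5


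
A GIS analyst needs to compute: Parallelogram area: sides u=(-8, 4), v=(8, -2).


|u x v| = |(-8)*(-2) - 4*8|
= |16 - 32| = 16

16


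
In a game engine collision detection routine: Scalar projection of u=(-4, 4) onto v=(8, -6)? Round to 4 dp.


u.v = -56, |v| = sqrt(100) = 10
Scalar projection = u.v / |v| = -56 / sqrt(100) = -5.6

-5.6


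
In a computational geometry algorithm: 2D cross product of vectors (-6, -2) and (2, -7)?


u x v = u_x*v_y - u_y*v_x = (-6)*(-7) - (-2)*2
= 42 - (-4) = 46

46


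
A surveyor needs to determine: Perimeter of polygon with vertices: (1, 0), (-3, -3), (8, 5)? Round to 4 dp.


Sides: (1, 0)->(-3, -3): sqrt(25) = 5, (-3, -3)->(8, 5): sqrt(185) = 13.601471, (8, 5)->(1, 0): sqrt(74) = 8.602325
Sum = 27.203796
Perimeter = 27.2038

27.2038


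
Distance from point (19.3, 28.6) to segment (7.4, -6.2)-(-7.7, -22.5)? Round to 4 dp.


Project P onto AB: t = 0 (clamped to [0,1])
Closest point on segment: (7.4, -6.2)
Distance: 36.7784

36.7784


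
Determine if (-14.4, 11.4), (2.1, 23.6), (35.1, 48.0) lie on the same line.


Cross product: (2.1-(-14.4))*(48-11.4) - (23.6-11.4)*(35.1-(-14.4))
= 0

Yes, collinear


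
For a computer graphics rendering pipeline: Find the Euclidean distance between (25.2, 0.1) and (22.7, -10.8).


dx=-2.5, dy=-10.9
d^2 = (-2.5)^2 + (-10.9)^2 = 125.06
d = sqrt(125.06) = 11.183

11.183


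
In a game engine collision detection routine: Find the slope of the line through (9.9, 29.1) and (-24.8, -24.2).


slope = (y2-y1)/(x2-x1) = ((-24.2)-29.1)/((-24.8)-9.9) = (-53.3)/(-34.7) = 1.536

1.536


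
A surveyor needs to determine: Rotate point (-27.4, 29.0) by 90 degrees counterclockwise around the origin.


90° CCW: (x,y) -> (-y, x)
(-27.4,29) -> (-29, -27.4)

(-29, -27.4)


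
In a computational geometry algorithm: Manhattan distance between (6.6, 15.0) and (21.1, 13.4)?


|6.6-21.1| + |15-13.4| = 14.5 + 1.6 = 16.1

16.1


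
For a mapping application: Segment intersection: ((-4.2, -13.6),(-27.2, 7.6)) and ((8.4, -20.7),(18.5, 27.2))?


Cross products: d1=675.25, d2=1991.07, d3=-103.82, d4=-1419.64
d1*d2 < 0 and d3*d4 < 0? no

No, they don't intersect


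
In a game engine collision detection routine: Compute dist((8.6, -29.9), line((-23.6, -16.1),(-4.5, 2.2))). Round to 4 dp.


|cross product| = 852.84
|line direction| = sqrt(699.7) = 26.4518
Distance = 852.84/sqrt(699.7) = 32.2412

32.2412


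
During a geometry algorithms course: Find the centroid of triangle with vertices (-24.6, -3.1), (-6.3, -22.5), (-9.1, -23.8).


Centroid = ((x_A+x_B+x_C)/3, (y_A+y_B+y_C)/3)
= (((-24.6)+(-6.3)+(-9.1))/3, ((-3.1)+(-22.5)+(-23.8))/3)
= (-13.3333, -16.4667)

(-13.3333, -16.4667)


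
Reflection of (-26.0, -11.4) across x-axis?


Reflection over x-axis: (x,y) -> (x,-y)
(-26, -11.4) -> (-26, 11.4)

(-26, 11.4)


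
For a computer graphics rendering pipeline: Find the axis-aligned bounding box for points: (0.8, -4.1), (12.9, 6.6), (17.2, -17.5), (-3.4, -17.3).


x range: [-3.4, 17.2]
y range: [-17.5, 6.6]
Bounding box: (-3.4,-17.5) to (17.2,6.6)

(-3.4,-17.5) to (17.2,6.6)


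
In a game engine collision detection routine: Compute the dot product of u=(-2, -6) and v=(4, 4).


u . v = u_x*v_x + u_y*v_y = (-2)*4 + (-6)*4
= (-8) + (-24) = -32

-32


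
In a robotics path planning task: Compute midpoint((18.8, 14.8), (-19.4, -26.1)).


M = ((18.8+(-19.4))/2, (14.8+(-26.1))/2)
= (-0.3, -5.65)

(-0.3, -5.65)


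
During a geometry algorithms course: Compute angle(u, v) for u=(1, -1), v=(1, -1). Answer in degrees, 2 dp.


u.v = 2, |u| = sqrt(2) = 1.4142, |v| = sqrt(2) = 1.4142
cos(theta) = u.v/(|u||v|) = 2/sqrt(4) = 1
theta = acos(1) = 0 degrees

0 degrees


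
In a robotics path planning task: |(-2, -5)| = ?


|u| = sqrt((-2)^2 + (-5)^2) = sqrt(29) = 5.3852

5.3852


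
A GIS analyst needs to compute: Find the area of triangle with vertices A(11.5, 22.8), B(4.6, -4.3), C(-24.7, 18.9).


Area = |x_A(y_B-y_C) + x_B(y_C-y_A) + x_C(y_A-y_B)|/2
= |(-266.8) + (-17.94) + (-669.37)|/2
= 954.11/2 = 477.055

477.055


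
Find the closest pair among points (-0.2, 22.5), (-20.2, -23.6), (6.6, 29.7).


d(P0,P1) = 50.2515, d(P0,P2) = 9.9035, d(P1,P2) = 59.6584
Closest: P0 and P2

Closest pair: (-0.2, 22.5) and (6.6, 29.7), distance = 9.9035


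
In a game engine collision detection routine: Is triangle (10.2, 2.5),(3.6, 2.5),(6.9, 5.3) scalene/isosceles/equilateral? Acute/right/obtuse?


Side lengths squared: AB^2=43.56, BC^2=18.73, CA^2=18.73
Sorted: [18.73, 18.73, 43.56]
By sides: Isosceles, By angles: Obtuse

Isosceles, Obtuse


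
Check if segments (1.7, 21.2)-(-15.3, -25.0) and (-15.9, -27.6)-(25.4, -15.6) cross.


Cross products: d1=1804.24, d2=100.18, d3=16.48, d4=1720.54
d1*d2 < 0 and d3*d4 < 0? no

No, they don't intersect
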